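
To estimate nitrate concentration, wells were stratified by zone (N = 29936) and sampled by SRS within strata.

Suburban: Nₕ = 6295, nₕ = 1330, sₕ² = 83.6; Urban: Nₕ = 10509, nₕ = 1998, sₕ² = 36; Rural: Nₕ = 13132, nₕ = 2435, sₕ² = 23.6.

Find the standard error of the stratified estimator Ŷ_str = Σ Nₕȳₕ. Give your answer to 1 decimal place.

Var(Ŷ_str) = Σₕ Nₕ²(1 − fₕ)sₕ²/nₕ.
Suburban: 6295²·(1 − 1330/6295)·83.6/1330 = 1.9645796 × 10^6.
Urban: 10509²·(1 − 1998/10509)·36/1998 = 1.6115694 × 10^6.
Rural: 13132²·(1 − 2435/13132)·23.6/2435 = 1.3614632 × 10^6.
Sum = 4.9376122 × 10^6.
SE = √(4.9376122 × 10^6) = 2222.1.

2222.1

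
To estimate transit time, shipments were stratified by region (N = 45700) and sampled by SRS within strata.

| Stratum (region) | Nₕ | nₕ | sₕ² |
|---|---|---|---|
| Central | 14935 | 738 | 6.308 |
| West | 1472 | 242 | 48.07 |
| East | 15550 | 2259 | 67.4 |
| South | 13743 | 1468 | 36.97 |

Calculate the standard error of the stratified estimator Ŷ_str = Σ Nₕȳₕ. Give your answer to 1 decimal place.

Var(Ŷ_str) = Σₕ Nₕ²(1 − fₕ)sₕ²/nₕ.
Central: 14935²·(1 − 738/14935)·6.308/738 = 1.8123294 × 10^6.
West: 1472²·(1 − 242/1472)·48.07/242 = 359643.05.
East: 15550²·(1 − 2259/15550)·67.4/2259 = 6.1664003 × 10^6.
South: 13743²·(1 − 1468/13743)·36.97/1468 = 4.2484102 × 10^6.
Sum = 1.2586783 × 10^7.
SE = √(1.2586783 × 10^7) = 3547.8.

3547.8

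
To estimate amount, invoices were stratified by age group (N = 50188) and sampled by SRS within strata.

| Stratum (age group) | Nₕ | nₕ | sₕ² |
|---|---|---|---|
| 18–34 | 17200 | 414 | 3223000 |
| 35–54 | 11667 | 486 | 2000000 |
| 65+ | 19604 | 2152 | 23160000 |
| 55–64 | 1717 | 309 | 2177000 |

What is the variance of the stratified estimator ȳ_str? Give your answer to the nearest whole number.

Var(ȳ_str) = Σₕ Wₕ²(1 − fₕ)sₕ²/nₕ with Wₕ = Nₕ/N, N = 50188.
18–34: Wₕ = 0.34271141; term = 0.34271141²·(1 − 0.02406977)·3223000/414 = 892.35128.
35–54: Wₕ = 0.23246593; term = 0.23246593²·(1 − 0.04165595)·2000000/486 = 213.1247.
65+: Wₕ = 0.39061130; term = 0.39061130²·(1 − 0.10977352)·23160000/2152 = 1461.7948.
55–64: Wₕ = 0.03421137; term = 0.03421137²·(1 − 0.17996506)·2177000/309 = 6.7619682.
Sum = 2574.0327.

2574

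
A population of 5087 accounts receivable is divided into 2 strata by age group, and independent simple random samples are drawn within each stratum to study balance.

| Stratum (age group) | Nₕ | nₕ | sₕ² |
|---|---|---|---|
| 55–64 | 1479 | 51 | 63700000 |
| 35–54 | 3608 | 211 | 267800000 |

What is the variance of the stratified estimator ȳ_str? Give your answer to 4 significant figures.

Var(ȳ_str) = Σₕ Wₕ²(1 − fₕ)sₕ²/nₕ with Wₕ = Nₕ/N, N = 5087.
55–64: Wₕ = 0.29074110; term = 0.29074110²·(1 − 0.03448276)·63700000/51 = 101939.42.
35–54: Wₕ = 0.70925890; term = 0.70925890²·(1 − 0.05848115)·267800000/211 = 601127.67.
Sum = 703067.09.

703100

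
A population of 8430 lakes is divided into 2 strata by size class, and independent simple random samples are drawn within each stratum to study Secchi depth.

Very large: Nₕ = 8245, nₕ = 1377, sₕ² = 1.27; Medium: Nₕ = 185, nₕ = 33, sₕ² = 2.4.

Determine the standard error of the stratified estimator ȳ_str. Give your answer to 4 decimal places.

0.0276

Var(ȳ_str) = Σₕ Wₕ²(1 − fₕ)sₕ²/nₕ with Wₕ = Nₕ/N, N = 8430.
Very large: Wₕ = 0.97805457; term = 0.97805457²·(1 − 0.16701031)·1.27/1377 = 7.349124 × 10^-4.
Medium: Wₕ = 0.02194543; term = 0.02194543²·(1 − 0.17837838)·2.4/33 = 2.8777792 × 10^-5.
Sum = 7.6369019 × 10^-4.
SE = √(7.6369019 × 10^-4) = 0.0276.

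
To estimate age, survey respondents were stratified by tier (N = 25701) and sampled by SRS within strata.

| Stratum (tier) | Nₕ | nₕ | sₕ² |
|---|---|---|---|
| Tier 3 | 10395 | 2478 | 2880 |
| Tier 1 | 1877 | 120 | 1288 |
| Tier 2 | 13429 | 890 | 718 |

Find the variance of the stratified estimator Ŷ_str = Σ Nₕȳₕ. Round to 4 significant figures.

Var(Ŷ_str) = Σₕ Nₕ²(1 − fₕ)sₕ²/nₕ.
Tier 3: 10395²·(1 − 2478/10395)·2880/2478 = 9.5648095 × 10^7.
Tier 1: 1877²·(1 − 120/1877)·1288/120 = 3.5397342 × 10^7.
Tier 2: 13429²·(1 − 890/13429)·718/890 = 1.3584417 × 10^8.
Sum = 2.6688961 × 10^8.

2.669 × 10^8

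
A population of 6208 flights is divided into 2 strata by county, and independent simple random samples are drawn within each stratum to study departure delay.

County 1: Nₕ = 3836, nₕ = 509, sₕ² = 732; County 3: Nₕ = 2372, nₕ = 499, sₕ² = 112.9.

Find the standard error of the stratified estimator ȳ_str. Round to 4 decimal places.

0.7087

Var(ȳ_str) = Σₕ Wₕ²(1 − fₕ)sₕ²/nₕ with Wₕ = Nₕ/N, N = 6208.
County 1: Wₕ = 0.61791237; term = 0.61791237²·(1 − 0.13269030)·732/509 = 0.47623497.
County 3: Wₕ = 0.38208763; term = 0.38208763²·(1 − 0.21037099)·112.9/499 = 0.026082093.
Sum = 0.50231706.
SE = √(0.50231706) = 0.7087.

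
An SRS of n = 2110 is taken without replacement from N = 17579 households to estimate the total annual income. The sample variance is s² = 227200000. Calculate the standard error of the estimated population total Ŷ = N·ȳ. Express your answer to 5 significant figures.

Var(Ŷ) = N²·Var(ȳ) = N²·(1 − n/N)·s²/n.
f = 2110/17579 = 0.12002958; Var(ȳ) = 0.87997042·227200000/2110 = 94753.213.
Var(Ŷ) = 17579² · 94753.213 = 2.9280755 × 10^13.
SE(Ŷ) = √(2.9280755 × 10^13) = 5.4112 × 10^6.

5.4112 × 10^6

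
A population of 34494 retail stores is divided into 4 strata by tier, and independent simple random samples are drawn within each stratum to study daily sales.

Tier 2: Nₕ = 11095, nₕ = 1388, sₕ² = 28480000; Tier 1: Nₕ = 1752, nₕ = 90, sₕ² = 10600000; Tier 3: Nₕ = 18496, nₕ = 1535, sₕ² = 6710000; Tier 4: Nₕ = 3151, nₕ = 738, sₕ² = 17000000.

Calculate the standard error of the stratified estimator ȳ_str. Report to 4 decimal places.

Var(ȳ_str) = Σₕ Wₕ²(1 − fₕ)sₕ²/nₕ with Wₕ = Nₕ/N, N = 34494.
Tier 2: Wₕ = 0.32165014; term = 0.32165014²·(1 − 0.12510140)·28480000/1388 = 1857.273.
Tier 1: Wₕ = 0.05079144; term = 0.05079144²·(1 − 0.05136986)·10600000/90 = 288.23145.
Tier 3: Wₕ = 0.53620920; term = 0.53620920²·(1 − 0.08299092)·6710000/1535 = 1152.5408.
Tier 4: Wₕ = 0.09134922; term = 0.09134922²·(1 − 0.23421136)·17000000/738 = 147.20114.
Sum = 3445.2464.
SE = √(3445.2464) = 58.6962.

58.6962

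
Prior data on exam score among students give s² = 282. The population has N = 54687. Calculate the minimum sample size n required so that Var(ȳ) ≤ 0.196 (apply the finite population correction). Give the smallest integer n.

Without fpc, n₀ = s²/D = 282/0.196 = 1438.7755.
With fpc, (1 − n/N)·s²/n ≤ D requires n ≥ n₀/(1 + n₀/N) = 1438.7755/(1 + 1438.7755/54687) = 1401.8927.
Rounding up, n = 1402.

1402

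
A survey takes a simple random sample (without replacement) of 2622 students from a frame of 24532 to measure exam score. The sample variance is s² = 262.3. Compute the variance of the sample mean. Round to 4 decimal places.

Under SRS without replacement, Var(ȳ) = (1 − f)·s²/n with f = n/N = 2622/24532 = 0.10688081.
Var(ȳ) = (1 − 0.10688081)·262.3/2622 = 0.89311919·0.10003814 = 0.089345982.

0.0893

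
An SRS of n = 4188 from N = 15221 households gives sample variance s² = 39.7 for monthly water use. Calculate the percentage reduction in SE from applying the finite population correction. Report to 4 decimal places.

14.8617

f = n/N = 4188/15221 = 0.27514618.
SE_no-fpc = √(s²/n) = 0.097362545; SE_fpc = √((1−f)s²/n) = 0.082892862.
Ratio = √(1−f) = 0.85138347. Reduction = 100·(1 − 0.85138347) = 14.8617%.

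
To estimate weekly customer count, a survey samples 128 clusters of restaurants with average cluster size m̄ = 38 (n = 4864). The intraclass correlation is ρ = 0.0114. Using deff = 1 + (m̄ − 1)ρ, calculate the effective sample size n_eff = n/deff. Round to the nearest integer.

3421

deff = 1 + (38 − 1)·0.0114 = 1 + 0.4218 = 1.4218.
n_eff = 4864 / 1.4218 = 3421.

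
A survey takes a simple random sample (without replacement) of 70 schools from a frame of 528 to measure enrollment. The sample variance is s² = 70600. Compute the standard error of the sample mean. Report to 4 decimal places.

Under SRS without replacement, Var(ȳ) = (1 − f)·s²/n with f = n/N = 70/528 = 0.13257576.
Var(ȳ) = (1 − 0.13257576)·70600/70 = 0.86742424·1008.5714 = 874.85931.
SE(ȳ) = √(874.85931) = 29.5780.

29.5780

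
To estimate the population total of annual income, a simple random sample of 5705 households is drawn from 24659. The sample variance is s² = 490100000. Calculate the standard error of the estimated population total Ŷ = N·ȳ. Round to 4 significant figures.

6.337 × 10^6

Var(Ŷ) = N²·Var(ȳ) = N²·(1 − n/N)·s²/n.
f = 5705/24659 = 0.23135569; Var(ȳ) = 0.76864431·490100000/5705 = 66032.003.
Var(Ŷ) = 24659² · 66032.003 = 4.0151834 × 10^13.
SE(Ŷ) = √(4.0151834 × 10^13) = 6.337 × 10^6.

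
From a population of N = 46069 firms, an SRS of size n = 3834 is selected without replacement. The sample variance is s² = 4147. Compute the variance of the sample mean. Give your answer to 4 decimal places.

0.9916

Under SRS without replacement, Var(ȳ) = (1 − f)·s²/n with f = n/N = 3834/46069 = 0.08322299.
Var(ȳ) = (1 − 0.08322299)·4147/3834 = 0.91677701·1.081638 = 0.99162083.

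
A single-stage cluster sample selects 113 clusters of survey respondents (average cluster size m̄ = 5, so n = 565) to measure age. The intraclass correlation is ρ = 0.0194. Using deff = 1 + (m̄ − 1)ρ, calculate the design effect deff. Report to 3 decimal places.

deff = 1 + (5 − 1)·0.0194 = 1 + 0.0776 = 1.0776.

1.078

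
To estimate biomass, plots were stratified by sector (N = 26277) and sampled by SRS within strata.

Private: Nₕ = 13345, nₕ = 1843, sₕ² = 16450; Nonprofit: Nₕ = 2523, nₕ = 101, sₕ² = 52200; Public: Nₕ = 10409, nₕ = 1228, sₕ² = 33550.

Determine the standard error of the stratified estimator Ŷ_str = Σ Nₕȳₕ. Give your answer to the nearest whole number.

84494

Var(Ŷ_str) = Σₕ Nₕ²(1 − fₕ)sₕ²/nₕ.
Private: 13345²·(1 − 1843/13345)·16450/1843 = 1.3700377 × 10^9.
Nonprofit: 2523²·(1 − 101/2523)·52200/101 = 3.1582065 × 10^9.
Public: 10409²·(1 − 1228/10409)·33550/1228 = 2.6109175 × 10^9.
Sum = 7.1391617 × 10^9.
SE = √(7.1391617 × 10^9) = 84494.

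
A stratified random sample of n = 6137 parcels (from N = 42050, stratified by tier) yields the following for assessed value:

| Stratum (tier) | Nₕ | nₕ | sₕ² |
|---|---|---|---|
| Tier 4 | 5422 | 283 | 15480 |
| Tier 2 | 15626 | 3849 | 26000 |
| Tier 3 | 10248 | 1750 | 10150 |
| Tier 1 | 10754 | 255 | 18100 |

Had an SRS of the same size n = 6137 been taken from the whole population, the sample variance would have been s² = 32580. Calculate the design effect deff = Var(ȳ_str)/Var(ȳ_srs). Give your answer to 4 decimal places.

1.4078

Var(ȳ_str) = Σ Wₕ²(1−fₕ)sₕ²/nₕ with Wₕ = Nₕ/42050:
  Tier 4: (5422/42050)²·(1−283/5422)·15480/283 = 0.86196702
  Tier 2: (15626/42050)²·(1−3849/15626)·26000/3849 = 0.70303336
  Tier 3: (10248/42050)²·(1−1750/10248)·10150/1750 = 0.28566158
  Tier 1: (10754/42050)²·(1−255/10754)·18100/255 = 4.5323596
  → Var(ȳ_str) = 6.3830216.
Var(ȳ_srs) = (1 − 6137/42050)·32580/6137 = 4.5339909.
deff = 6.3830216 / 4.5339909 = 1.4078.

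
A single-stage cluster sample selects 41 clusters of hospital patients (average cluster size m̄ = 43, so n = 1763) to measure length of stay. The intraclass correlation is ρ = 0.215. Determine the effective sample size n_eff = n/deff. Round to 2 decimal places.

deff = 1 + (43 − 1)·0.215 = 1 + 9.03 = 10.03.
n_eff = 1763 / 10.03 = 175.77.

175.77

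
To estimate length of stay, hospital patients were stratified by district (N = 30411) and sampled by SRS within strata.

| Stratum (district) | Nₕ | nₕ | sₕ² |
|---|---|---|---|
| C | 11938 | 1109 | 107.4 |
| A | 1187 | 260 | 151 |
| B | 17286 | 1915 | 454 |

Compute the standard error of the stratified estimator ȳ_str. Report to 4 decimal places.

0.2869

Var(ȳ_str) = Σₕ Wₕ²(1 − fₕ)sₕ²/nₕ with Wₕ = Nₕ/N, N = 30411.
C: Wₕ = 0.39255533; term = 0.39255533²·(1 − 0.09289663)·107.4/1109 = 0.013537275.
A: Wₕ = 0.03903193; term = 0.03903193²·(1 − 0.21903960)·151/260 = 6.9099141 × 10^-4.
B: Wₕ = 0.56841275; term = 0.56841275²·(1 − 0.11078329)·454/1915 = 0.068111791.
Sum = 0.082340057.
SE = √(0.082340057) = 0.2869.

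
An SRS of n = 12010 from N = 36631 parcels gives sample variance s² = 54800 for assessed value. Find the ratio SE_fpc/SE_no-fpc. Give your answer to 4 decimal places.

0.8198

f = n/N = 12010/36631 = 0.32786438.
SE_no-fpc = √(s²/n) = 2.1360862; SE_fpc = √((1−f)s²/n) = 1.7512463.
Ratio = √(1−f) = 0.81983878.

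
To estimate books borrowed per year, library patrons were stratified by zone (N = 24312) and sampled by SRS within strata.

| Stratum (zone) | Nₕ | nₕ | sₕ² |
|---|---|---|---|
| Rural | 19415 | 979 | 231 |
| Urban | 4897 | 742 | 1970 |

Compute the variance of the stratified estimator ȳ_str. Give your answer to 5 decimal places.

0.23428

Var(ȳ_str) = Σₕ Wₕ²(1 − fₕ)sₕ²/nₕ with Wₕ = Nₕ/N, N = 24312.
Rural: Wₕ = 0.79857683; term = 0.79857683²·(1 − 0.05042493)·231/979 = 0.14288677.
Urban: Wₕ = 0.20142317; term = 0.20142317²·(1 − 0.15152134)·1970/742 = 0.091394925.
Sum = 0.2342817.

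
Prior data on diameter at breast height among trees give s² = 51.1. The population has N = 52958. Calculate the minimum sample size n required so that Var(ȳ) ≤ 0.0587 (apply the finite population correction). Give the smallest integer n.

857

Without fpc, n₀ = s²/D = 51.1/0.0587 = 870.5281.
With fpc, (1 − n/N)·s²/n ≤ D requires n ≥ n₀/(1 + n₀/N) = 870.5281/(1 + 870.5281/52958) = 856.4497.
Rounding up, n = 857.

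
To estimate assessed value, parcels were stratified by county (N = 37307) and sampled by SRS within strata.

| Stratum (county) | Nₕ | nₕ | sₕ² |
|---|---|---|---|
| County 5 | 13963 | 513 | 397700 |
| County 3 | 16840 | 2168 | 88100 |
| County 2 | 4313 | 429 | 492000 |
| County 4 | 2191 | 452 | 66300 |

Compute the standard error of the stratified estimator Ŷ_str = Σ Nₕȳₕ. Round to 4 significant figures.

418800

Var(Ŷ_str) = Σₕ Nₕ²(1 − fₕ)sₕ²/nₕ.
County 5: 13963²·(1 − 513/13963)·397700/513 = 1.4559258 × 10^11.
County 3: 16840²·(1 − 2168/16840)·88100/2168 = 1.0040331 × 10^10.
County 2: 4313²·(1 − 429/4313)·492000/429 = 1.9211731 × 10^10.
County 4: 2191²·(1 − 452/2191)·66300/452 = 5.5887805 × 10^8.
Sum = 1.7540352 × 10^11.
SE = √(1.7540352 × 10^11) = 418800.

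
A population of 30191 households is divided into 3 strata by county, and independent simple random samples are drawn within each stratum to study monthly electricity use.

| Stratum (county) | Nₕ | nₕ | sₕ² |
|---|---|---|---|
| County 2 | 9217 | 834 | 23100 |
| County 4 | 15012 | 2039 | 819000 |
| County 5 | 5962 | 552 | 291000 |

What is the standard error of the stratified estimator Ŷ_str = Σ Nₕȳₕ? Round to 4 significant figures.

312000

Var(Ŷ_str) = Σₕ Nₕ²(1 − fₕ)sₕ²/nₕ.
County 2: 9217²·(1 − 834/9217)·23100/834 = 2.1401045 × 10^9.
County 4: 15012²·(1 − 2039/15012)·819000/2039 = 7.8225014 × 10^10.
County 5: 5962²·(1 − 552/5962)·291000/552 = 1.7003689 × 10^10.
Sum = 9.7368808 × 10^10.
SE = √(9.7368808 × 10^10) = 312000.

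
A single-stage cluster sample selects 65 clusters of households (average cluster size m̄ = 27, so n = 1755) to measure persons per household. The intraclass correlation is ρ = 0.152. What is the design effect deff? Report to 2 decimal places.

4.95

deff = 1 + (27 − 1)·0.152 = 1 + 3.952 = 4.952.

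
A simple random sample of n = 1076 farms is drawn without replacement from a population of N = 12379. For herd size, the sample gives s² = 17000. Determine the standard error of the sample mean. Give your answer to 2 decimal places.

Under SRS without replacement, Var(ȳ) = (1 − f)·s²/n with f = n/N = 1076/12379 = 0.08692140.
Var(ȳ) = (1 − 0.08692140)·17000/1076 = 0.91307860·15.799257 = 14.425963.
SE(ȳ) = √(14.425963) = 3.80.

3.80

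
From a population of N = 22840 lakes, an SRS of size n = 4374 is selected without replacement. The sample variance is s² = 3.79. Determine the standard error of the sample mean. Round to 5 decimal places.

0.02647

Under SRS without replacement, Var(ȳ) = (1 − f)·s²/n with f = n/N = 4374/22840 = 0.19150613.
Var(ȳ) = (1 − 0.19150613)·3.79/4374 = 0.80849387·8.6648377 × 10^-4 = 7.0054682 × 10^-4.
SE(ȳ) = √(7.0054682 × 10^-4) = 0.02647.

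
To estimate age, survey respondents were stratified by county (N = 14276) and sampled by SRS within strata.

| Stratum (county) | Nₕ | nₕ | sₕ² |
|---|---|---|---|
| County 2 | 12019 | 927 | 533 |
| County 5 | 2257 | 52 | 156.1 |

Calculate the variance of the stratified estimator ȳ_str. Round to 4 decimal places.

0.4494

Var(ȳ_str) = Σₕ Wₕ²(1 − fₕ)sₕ²/nₕ with Wₕ = Nₕ/N, N = 14276.
County 2: Wₕ = 0.84190249; term = 0.84190249²·(1 − 0.07712788)·533/927 = 0.37610802.
County 5: Wₕ = 0.15809751; term = 0.15809751²·(1 − 0.02303943)·156.1/52 = 0.073303824.
Sum = 0.44941184.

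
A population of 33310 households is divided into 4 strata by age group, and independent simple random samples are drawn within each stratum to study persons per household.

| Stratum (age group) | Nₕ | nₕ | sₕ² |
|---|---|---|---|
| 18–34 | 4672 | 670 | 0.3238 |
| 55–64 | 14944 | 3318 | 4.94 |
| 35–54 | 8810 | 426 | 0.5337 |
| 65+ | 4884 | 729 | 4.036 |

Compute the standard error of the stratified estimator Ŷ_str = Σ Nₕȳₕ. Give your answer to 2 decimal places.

687.45

Var(Ŷ_str) = Σₕ Nₕ²(1 − fₕ)sₕ²/nₕ.
18–34: 4672²·(1 − 670/4672)·0.3238/670 = 9036.1194.
55–64: 14944²·(1 − 3318/14944)·4.94/3318 = 258671.
35–54: 8810²·(1 − 426/8810)·0.5337/426 = 92536.865.
65+: 4884²·(1 − 729/4884)·4.036/729 = 112349.28.
Sum = 472593.26.
SE = √(472593.26) = 687.45.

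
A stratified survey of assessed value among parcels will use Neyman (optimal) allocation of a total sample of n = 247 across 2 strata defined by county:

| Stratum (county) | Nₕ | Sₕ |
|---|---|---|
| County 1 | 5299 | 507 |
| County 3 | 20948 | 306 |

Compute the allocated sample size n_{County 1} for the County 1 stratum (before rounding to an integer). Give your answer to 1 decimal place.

Neyman allocation: nₕ = n·NₕSₕ / Σⱼ NⱼSⱼ.
Σ NⱼSⱼ = 5299·507 + 20948·306 = 9.096681 × 10^6.
n_{County 1} = 247·5299·507 / (9.096681 × 10^6) = 72.9.

72.9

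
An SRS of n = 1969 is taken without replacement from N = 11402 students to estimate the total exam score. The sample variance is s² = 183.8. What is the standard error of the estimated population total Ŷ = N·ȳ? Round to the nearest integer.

Var(Ŷ) = N²·Var(ȳ) = N²·(1 − n/N)·s²/n.
f = 1969/11402 = 0.17268900; Var(ȳ) = 0.82731100·183.8/1969 = 0.077226898.
Var(Ŷ) = 11402² · 0.077226898 = 1.003993 × 10^7.
SE(Ŷ) = √(1.003993 × 10^7) = 3169.

3169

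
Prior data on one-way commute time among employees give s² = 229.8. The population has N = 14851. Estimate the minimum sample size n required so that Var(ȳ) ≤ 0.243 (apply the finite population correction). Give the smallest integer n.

890

Without fpc, n₀ = s²/D = 229.8/0.243 = 945.6790.
With fpc, (1 − n/N)·s²/n ≤ D requires n ≥ n₀/(1 + n₀/N) = 945.6790/(1 + 945.6790/14851) = 889.0653.
Rounding up, n = 890.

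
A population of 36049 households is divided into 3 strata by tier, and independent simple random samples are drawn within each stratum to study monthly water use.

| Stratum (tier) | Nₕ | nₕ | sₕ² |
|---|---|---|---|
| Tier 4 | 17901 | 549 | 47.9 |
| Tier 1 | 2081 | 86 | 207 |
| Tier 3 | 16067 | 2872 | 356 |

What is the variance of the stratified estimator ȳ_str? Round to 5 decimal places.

0.04877

Var(ȳ_str) = Σₕ Wₕ²(1 − fₕ)sₕ²/nₕ with Wₕ = Nₕ/N, N = 36049.
Tier 4: Wₕ = 0.49657411; term = 0.49657411²·(1 − 0.03066868)·47.9/549 = 0.020854681.
Tier 1: Wₕ = 0.05772698; term = 0.05772698²·(1 − 0.04132629)·207/86 = 0.0076895412.
Tier 3: Wₕ = 0.44569891; term = 0.44569891²·(1 − 0.17875148)·356/2872 = 0.020221963.
Sum = 0.048766185.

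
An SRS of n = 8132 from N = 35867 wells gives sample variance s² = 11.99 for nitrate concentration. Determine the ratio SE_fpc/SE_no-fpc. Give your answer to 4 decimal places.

0.8794

f = n/N = 8132/35867 = 0.22672652.
SE_no-fpc = √(s²/n) = 0.038398204; SE_fpc = √((1−f)s²/n) = 0.033765833.
Ratio = √(1−f) = 0.87935970.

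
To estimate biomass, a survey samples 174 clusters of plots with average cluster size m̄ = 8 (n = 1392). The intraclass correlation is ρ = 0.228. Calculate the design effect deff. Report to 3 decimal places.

deff = 1 + (8 − 1)·0.228 = 1 + 1.596 = 2.596.

2.596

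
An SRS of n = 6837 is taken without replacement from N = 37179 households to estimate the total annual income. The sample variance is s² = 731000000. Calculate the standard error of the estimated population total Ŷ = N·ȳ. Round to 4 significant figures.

1.098 × 10^7

Var(Ŷ) = N²·Var(ȳ) = N²·(1 − n/N)·s²/n.
f = 6837/37179 = 0.18389413; Var(ȳ) = 0.81610587·731000000/6837 = 87256.602.
Var(Ŷ) = 37179² · 87256.602 = 1.2061288 × 10^14.
SE(Ŷ) = √(1.2061288 × 10^14) = 1.098 × 10^7.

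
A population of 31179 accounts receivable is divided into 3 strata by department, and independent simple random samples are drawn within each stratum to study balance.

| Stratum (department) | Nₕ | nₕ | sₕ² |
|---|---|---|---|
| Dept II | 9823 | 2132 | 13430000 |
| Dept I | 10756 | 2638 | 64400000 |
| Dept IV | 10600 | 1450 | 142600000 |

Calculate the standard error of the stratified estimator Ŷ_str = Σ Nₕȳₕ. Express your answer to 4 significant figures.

3.485 × 10^6

Var(Ŷ_str) = Σₕ Nₕ²(1 − fₕ)sₕ²/nₕ.
Dept II: 9823²·(1 − 2132/9823)·13430000/2132 = 4.7590007 × 10^11.
Dept I: 10756²·(1 − 2638/10756)·64400000/2638 = 2.1316255 × 10^12.
Dept IV: 10600²·(1 − 1450/10600)·142600000/1450 = 9.5384648 × 10^12.
Sum = 1.214599 × 10^13.
SE = √(1.214599 × 10^13) = 3.485 × 10^6.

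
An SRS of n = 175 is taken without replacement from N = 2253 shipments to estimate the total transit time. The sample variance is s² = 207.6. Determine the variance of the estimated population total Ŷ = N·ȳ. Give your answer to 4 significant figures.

Var(Ŷ) = N²·Var(ȳ) = N²·(1 − n/N)·s²/n.
f = 175/2253 = 0.07767421; Var(ȳ) = 0.92232579·207.6/175 = 1.0941419.
Var(Ŷ) = 2253² · 1.0941419 = 5.5538741 × 10^6.

5.554 × 10^6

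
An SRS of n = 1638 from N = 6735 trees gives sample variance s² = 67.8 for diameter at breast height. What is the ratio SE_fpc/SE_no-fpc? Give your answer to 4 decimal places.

0.8699

f = n/N = 1638/6735 = 0.24320713.
SE_no-fpc = √(s²/n) = 0.2034501; SE_fpc = √((1−f)s²/n) = 0.17698906.
Ratio = √(1−f) = 0.86993843.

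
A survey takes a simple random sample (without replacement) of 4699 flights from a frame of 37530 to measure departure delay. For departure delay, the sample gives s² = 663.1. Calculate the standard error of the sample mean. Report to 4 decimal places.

0.3513

Under SRS without replacement, Var(ȳ) = (1 − f)·s²/n with f = n/N = 4699/37530 = 0.12520650.
Var(ȳ) = (1 − 0.12520650)·663.1/4699 = 0.87479350·0.14111513 = 0.1234466.
SE(ȳ) = √(0.1234466) = 0.3513.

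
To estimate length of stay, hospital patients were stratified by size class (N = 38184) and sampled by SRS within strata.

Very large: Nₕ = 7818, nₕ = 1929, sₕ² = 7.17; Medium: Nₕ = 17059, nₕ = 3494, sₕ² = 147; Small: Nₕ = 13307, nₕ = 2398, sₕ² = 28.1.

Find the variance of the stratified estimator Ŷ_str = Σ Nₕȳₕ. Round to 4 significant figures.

Var(Ŷ_str) = Σₕ Nₕ²(1 − fₕ)sₕ²/nₕ.
Very large: 7818²·(1 − 1929/7818)·7.17/1929 = 171129.21.
Medium: 17059²·(1 − 3494/17059)·147/3494 = 9.7357139 × 10^6.
Small: 13307²·(1 − 2398/13307)·28.1/2398 = 1.7010702 × 10^6.
Sum = 1.1607913 × 10^7.

1.161 × 10^7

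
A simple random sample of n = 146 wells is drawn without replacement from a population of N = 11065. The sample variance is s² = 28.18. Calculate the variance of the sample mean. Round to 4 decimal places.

Under SRS without replacement, Var(ȳ) = (1 − f)·s²/n with f = n/N = 146/11065 = 0.01319476.
Var(ȳ) = (1 − 0.01319476)·28.18/146 = 0.98680524·0.1930137 = 0.19046693.

0.1905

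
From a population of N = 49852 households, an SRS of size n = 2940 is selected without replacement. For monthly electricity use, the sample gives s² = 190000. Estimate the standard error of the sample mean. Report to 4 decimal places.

7.7984

Under SRS without replacement, Var(ȳ) = (1 − f)·s²/n with f = n/N = 2940/49852 = 0.05897456.
Var(ȳ) = (1 − 0.05897456)·190000/2940 = 0.94102544·64.62585 = 60.814569.
SE(ȳ) = √(60.814569) = 7.7984.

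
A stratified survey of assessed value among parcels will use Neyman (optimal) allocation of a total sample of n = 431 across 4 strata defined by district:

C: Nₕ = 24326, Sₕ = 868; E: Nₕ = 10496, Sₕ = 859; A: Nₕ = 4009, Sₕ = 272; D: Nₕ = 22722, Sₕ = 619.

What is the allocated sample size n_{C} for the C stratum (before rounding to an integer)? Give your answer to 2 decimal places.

Neyman allocation: nₕ = n·NₕSₕ / Σⱼ NⱼSⱼ.
Σ NⱼSⱼ = 24326·868 + 10496·859 + 4009·272 + 22722·619 = 4.5286398 × 10^7.
n_{C} = 431·24326·868 / (4.5286398 × 10^7) = 200.96.

200.96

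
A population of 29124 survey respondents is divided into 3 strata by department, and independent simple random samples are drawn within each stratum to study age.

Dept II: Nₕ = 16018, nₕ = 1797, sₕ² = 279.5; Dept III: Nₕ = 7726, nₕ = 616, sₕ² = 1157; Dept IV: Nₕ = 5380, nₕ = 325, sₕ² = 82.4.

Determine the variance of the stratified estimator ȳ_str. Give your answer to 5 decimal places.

Var(ȳ_str) = Σₕ Wₕ²(1 − fₕ)sₕ²/nₕ with Wₕ = Nₕ/N, N = 29124.
Dept II: Wₕ = 0.54999313; term = 0.54999313²·(1 − 0.11218629)·279.5/1797 = 0.041770543.
Dept III: Wₕ = 0.26527949; term = 0.26527949²·(1 − 0.07973078)·1157/616 = 0.12163958.
Dept IV: Wₕ = 0.18472737; term = 0.18472737²·(1 − 0.06040892)·82.4/325 = 0.008129152.
Sum = 0.17153928.

0.17154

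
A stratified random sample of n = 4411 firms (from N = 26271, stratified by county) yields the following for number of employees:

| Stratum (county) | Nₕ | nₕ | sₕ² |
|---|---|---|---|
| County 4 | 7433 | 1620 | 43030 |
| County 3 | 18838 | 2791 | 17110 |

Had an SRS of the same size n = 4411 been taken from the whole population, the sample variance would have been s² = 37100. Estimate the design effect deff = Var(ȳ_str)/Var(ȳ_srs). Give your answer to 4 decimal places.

0.6213

Var(ȳ_str) = Σ Wₕ²(1−fₕ)sₕ²/nₕ with Wₕ = Nₕ/26271:
  County 4: (7433/26271)²·(1−1620/7433)·43030/1620 = 1.6629055
  County 3: (18838/26271)²·(1−2791/18838)·17110/2791 = 2.6851318
  → Var(ȳ_str) = 4.3480373.
Var(ȳ_srs) = (1 − 4411/26271)·37100/4411 = 6.9985876.
deff = 4.3480373 / 6.9985876 = 0.6213.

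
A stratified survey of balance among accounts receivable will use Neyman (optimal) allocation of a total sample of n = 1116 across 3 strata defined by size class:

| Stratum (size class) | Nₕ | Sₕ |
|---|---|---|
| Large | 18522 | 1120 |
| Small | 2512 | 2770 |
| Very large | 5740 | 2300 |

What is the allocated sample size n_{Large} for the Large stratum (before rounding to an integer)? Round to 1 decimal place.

Neyman allocation: nₕ = n·NₕSₕ / Σⱼ NⱼSⱼ.
Σ NⱼSⱼ = 18522·1120 + 2512·2770 + 5740·2300 = 4.090488 × 10^7.
n_{Large} = 1116·18522·1120 / (4.090488 × 10^7) = 566.0.

566.0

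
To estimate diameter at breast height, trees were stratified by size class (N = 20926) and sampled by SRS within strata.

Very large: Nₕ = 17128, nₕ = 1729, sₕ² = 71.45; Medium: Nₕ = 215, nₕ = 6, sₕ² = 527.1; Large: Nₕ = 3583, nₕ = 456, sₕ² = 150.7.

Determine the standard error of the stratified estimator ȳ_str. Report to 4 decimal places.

Var(ȳ_str) = Σₕ Wₕ²(1 − fₕ)sₕ²/nₕ with Wₕ = Nₕ/N, N = 20926.
Very large: Wₕ = 0.81850330; term = 0.81850330²·(1 − 0.10094582)·71.45/1729 = 0.02489052.
Medium: Wₕ = 0.01027430; term = 0.01027430²·(1 − 0.02790698)·527.1/6 = 0.0090147579.
Large: Wₕ = 0.17122240; term = 0.17122240²·(1 − 0.12726765)·150.7/456 = 0.0084557212.
Sum = 0.042360999.
SE = √(0.042360999) = 0.2058.

0.2058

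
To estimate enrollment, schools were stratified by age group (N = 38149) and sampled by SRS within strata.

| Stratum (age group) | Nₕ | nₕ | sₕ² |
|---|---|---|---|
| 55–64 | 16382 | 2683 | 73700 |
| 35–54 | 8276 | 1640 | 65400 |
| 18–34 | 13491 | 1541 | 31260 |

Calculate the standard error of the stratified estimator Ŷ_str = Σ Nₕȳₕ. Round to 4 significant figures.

Var(Ŷ_str) = Σₕ Nₕ²(1 − fₕ)sₕ²/nₕ.
55–64: 16382²·(1 − 2683/16382)·73700/2683 = 6.1645674 × 10^9.
35–54: 8276²·(1 − 1640/8276)·65400/1640 = 2.1900839 × 10^9.
18–34: 13491²·(1 − 1541/13491)·31260/1541 = 3.2703812 × 10^9.
Sum = 1.1625033 × 10^10.
SE = √(1.1625033 × 10^10) = 107800.

107800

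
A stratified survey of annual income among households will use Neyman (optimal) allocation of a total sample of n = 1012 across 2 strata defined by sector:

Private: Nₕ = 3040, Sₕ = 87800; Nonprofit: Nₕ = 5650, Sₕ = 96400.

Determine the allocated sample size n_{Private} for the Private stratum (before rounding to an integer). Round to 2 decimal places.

332.83

Neyman allocation: nₕ = n·NₕSₕ / Σⱼ NⱼSⱼ.
Σ NⱼSⱼ = 3040·87800 + 5650·96400 = 8.11572 × 10^8.
n_{Private} = 1012·3040·87800 / (8.11572 × 10^8) = 332.83.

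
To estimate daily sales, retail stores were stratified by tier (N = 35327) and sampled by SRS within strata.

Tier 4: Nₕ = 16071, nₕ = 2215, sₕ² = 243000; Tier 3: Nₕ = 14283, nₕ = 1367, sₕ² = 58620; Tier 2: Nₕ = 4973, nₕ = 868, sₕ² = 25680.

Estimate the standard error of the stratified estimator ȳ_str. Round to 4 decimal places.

5.1379

Var(ȳ_str) = Σₕ Wₕ²(1 − fₕ)sₕ²/nₕ with Wₕ = Nₕ/N, N = 35327.
Tier 4: Wₕ = 0.45492117; term = 0.45492117²·(1 − 0.13782590)·243000/2215 = 19.574911.
Tier 3: Wₕ = 0.40430832; term = 0.40430832²·(1 − 0.09570818)·58620/1367 = 6.3388614.
Tier 2: Wₕ = 0.14077052; term = 0.14077052²·(1 − 0.17454253)·25680/868 = 0.48394209.
Sum = 26.397714.
SE = √(26.397714) = 5.1379.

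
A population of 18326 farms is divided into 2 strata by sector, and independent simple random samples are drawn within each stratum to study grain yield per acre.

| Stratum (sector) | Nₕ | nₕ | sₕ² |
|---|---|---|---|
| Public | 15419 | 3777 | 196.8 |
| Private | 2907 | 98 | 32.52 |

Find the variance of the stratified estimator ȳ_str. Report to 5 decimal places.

0.03592

Var(ȳ_str) = Σₕ Wₕ²(1 − fₕ)sₕ²/nₕ with Wₕ = Nₕ/N, N = 18326.
Public: Wₕ = 0.84137291; term = 0.84137291²·(1 − 0.24495752)·196.8/3777 = 0.027850086.
Private: Wₕ = 0.15862709; term = 0.15862709²·(1 − 0.03371173)·32.52/98 = 0.0080683711.
Sum = 0.035918457.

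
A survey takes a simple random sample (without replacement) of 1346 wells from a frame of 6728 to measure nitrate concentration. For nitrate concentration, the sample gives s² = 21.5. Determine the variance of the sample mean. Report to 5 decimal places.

Under SRS without replacement, Var(ȳ) = (1 − f)·s²/n with f = n/N = 1346/6728 = 0.20005945.
Var(ȳ) = (1 − 0.20005945)·21.5/1346 = 0.79994055·0.015973254 = 0.012777654.

0.01278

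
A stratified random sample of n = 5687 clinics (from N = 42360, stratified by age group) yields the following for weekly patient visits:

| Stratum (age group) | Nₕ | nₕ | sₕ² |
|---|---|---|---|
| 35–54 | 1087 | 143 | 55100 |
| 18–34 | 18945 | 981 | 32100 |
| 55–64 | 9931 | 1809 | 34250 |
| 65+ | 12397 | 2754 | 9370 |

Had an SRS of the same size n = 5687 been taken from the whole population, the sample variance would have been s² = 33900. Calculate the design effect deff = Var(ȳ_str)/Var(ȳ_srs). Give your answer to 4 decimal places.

Var(ȳ_str) = Σ Wₕ²(1−fₕ)sₕ²/nₕ with Wₕ = Nₕ/42360:
  35–54: (1087/42360)²·(1−143/1087)·55100/143 = 0.22034601
  18–34: (18945/42360)²·(1−981/18945)·32100/981 = 6.206143
  55–64: (9931/42360)²·(1−1809/9931)·34250/1809 = 0.85107155
  65+: (12397/42360)²·(1−2754/12397)·9370/2754 = 0.2266692
  → Var(ȳ_str) = 7.5042298.
Var(ȳ_srs) = (1 − 5687/42360)·33900/5687 = 5.1606803.
deff = 7.5042298 / 5.1606803 = 1.4541.

1.4541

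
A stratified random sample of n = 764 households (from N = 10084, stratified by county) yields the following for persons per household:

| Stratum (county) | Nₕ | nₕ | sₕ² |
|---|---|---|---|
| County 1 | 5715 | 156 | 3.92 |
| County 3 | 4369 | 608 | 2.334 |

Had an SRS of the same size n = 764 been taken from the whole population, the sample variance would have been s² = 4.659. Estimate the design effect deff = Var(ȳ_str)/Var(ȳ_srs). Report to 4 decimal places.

Var(ȳ_str) = Σ Wₕ²(1−fₕ)sₕ²/nₕ with Wₕ = Nₕ/10084:
  County 1: (5715/10084)²·(1−156/5715)·3.92/156 = 0.0078507058
  County 3: (4369/10084)²·(1−608/4369)·2.334/608 = 6.203217 × 10^-4
  → Var(ȳ_str) = 0.0084710275.
Var(ȳ_srs) = (1 − 764/10084)·4.659/764 = 0.0056361485.
deff = 0.0084710275 / 0.0056361485 = 1.5030.

1.5030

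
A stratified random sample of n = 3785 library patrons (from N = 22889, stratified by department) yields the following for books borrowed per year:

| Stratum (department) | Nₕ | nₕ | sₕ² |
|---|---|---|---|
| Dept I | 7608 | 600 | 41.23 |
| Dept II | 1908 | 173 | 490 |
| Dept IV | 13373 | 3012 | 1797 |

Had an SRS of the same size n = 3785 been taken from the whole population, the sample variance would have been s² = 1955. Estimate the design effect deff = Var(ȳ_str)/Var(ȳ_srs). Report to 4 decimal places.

Var(ȳ_str) = Σ Wₕ²(1−fₕ)sₕ²/nₕ with Wₕ = Nₕ/22889:
  Dept I: (7608/22889)²·(1−600/7608)·41.23/600 = 0.0069931532
  Dept II: (1908/22889)²·(1−173/1908)·490/173 = 0.017896751
  Dept IV: (13373/22889)²·(1−3012/13373)·1797/3012 = 0.15778655
  → Var(ȳ_str) = 0.18267645.
Var(ȳ_srs) = (1 − 3785/22889)·1955/3785 = 0.43110034.
deff = 0.18267645 / 0.43110034 = 0.4237.

0.4237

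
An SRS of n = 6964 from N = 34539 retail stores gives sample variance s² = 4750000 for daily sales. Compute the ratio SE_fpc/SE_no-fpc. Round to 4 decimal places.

0.8935

f = n/N = 6964/34539 = 0.20162715.
SE_no-fpc = √(s²/n) = 26.116647; SE_fpc = √((1−f)s²/n) = 23.335672.
Ratio = √(1−f) = 0.89351713.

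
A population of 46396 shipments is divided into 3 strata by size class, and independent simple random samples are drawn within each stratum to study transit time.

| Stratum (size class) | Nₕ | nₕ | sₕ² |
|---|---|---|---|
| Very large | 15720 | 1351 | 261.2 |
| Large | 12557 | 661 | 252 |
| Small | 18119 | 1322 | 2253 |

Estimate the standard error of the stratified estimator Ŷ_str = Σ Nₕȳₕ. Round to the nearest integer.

24886

Var(Ŷ_str) = Σₕ Nₕ²(1 − fₕ)sₕ²/nₕ.
Very large: 15720²·(1 − 1351/15720)·261.2/1351 = 4.3671379 × 10^7.
Large: 12557²·(1 − 661/12557)·252/661 = 5.6948978 × 10^7.
Small: 18119²·(1 − 1322/18119)·2253/1322 = 5.1867544 × 10^8.
Sum = 6.192958 × 10^8.
SE = √(6.192958 × 10^8) = 24886.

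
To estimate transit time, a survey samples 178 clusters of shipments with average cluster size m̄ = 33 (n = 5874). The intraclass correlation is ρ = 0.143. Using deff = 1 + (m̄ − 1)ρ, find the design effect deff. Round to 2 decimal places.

5.58

deff = 1 + (33 − 1)·0.143 = 1 + 4.576 = 5.576.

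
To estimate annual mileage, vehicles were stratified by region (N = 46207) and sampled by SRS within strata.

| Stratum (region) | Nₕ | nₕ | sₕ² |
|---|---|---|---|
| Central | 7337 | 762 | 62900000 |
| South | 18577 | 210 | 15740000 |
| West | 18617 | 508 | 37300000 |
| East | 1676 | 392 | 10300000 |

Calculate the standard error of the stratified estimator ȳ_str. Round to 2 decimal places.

Var(ȳ_str) = Σₕ Wₕ²(1 − fₕ)sₕ²/nₕ with Wₕ = Nₕ/N, N = 46207.
Central: Wₕ = 0.15878547; term = 0.15878547²·(1 − 0.10385716)·62900000/762 = 1865.0669.
South: Wₕ = 0.40203865; term = 0.40203865²·(1 − 0.01130430)·15740000/210 = 11977.983.
West: Wₕ = 0.40290432; term = 0.40290432²·(1 − 0.02728689)·37300000/508 = 11594.012.
East: Wₕ = 0.03627156; term = 0.03627156²·(1 − 0.23389021)·10300000/392 = 26.483455.
Sum = 25463.545.
SE = √(25463.545) = 159.57.

159.57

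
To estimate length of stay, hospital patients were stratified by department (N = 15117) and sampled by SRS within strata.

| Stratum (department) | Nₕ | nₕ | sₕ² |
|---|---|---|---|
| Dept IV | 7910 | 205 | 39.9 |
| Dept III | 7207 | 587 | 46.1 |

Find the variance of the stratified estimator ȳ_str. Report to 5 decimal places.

0.06830

Var(ȳ_str) = Σₕ Wₕ²(1 − fₕ)sₕ²/nₕ with Wₕ = Nₕ/N, N = 15117.
Dept IV: Wₕ = 0.52325197; term = 0.52325197²·(1 − 0.02591656)·39.9/205 = 0.051908315.
Dept III: Wₕ = 0.47674803; term = 0.47674803²·(1 − 0.08144859)·46.1/587 = 0.016396234.
Sum = 0.068304549.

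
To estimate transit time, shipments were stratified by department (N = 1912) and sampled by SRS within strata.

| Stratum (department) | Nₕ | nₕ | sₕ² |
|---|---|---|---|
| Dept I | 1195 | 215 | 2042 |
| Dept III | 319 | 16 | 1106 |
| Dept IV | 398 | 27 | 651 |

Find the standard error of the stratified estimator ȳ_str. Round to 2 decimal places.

2.42

Var(ȳ_str) = Σₕ Wₕ²(1 − fₕ)sₕ²/nₕ with Wₕ = Nₕ/N, N = 1912.
Dept I: Wₕ = 0.62500000; term = 0.62500000²·(1 − 0.17991632)·2042/215 = 3.0425343.
Dept III: Wₕ = 0.16684100; term = 0.16684100²·(1 − 0.05015674)·1106/16 = 1.8276485.
Dept IV: Wₕ = 0.20815900; term = 0.20815900²·(1 − 0.06783920)·651/27 = 0.97386427.
Sum = 5.8440471.
SE = √(5.8440471) = 2.42.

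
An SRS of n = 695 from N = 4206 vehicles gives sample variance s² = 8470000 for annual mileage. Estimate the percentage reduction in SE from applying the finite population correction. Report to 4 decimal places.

8.6348

f = n/N = 695/4206 = 0.16524013.
SE_no-fpc = √(s²/n) = 110.39497; SE_fpc = √((1−f)s²/n) = 100.86258.
Ratio = √(1−f) = 0.91365194. Reduction = 100·(1 − 0.91365194) = 8.6348%.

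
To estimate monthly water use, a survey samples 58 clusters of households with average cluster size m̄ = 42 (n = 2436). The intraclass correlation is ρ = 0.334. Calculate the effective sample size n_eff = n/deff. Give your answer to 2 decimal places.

deff = 1 + (42 − 1)·0.334 = 1 + 13.694 = 14.694.
n_eff = 2436 / 14.694 = 165.78.

165.78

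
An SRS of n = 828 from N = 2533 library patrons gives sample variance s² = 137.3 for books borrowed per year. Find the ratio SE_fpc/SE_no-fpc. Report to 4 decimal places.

f = n/N = 828/2533 = 0.32688512.
SE_no-fpc = √(s²/n) = 0.40721156; SE_fpc = √((1−f)s²/n) = 0.33409094.
Ratio = √(1−f) = 0.82043579.

0.8204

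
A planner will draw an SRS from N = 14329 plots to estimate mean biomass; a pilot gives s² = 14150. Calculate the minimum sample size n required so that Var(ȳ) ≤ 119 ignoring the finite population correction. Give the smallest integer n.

119

Without fpc, n₀ = s²/D = 14150/119 = 118.9076.
Rounding up, n = 119.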